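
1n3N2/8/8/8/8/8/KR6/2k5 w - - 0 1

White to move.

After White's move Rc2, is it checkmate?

no

After Rc2: black king on c1; in check: yes, from the white rook on c2.
Black has 2 legal replies: Kxc2, Kd1.
In check but a legal move exists → not checkmate.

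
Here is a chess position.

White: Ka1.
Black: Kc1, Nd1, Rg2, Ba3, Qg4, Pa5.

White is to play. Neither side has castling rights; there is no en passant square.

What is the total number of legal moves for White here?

White to move; king on a1.
In check: no.
Legal moves: none.
Count: 0.

0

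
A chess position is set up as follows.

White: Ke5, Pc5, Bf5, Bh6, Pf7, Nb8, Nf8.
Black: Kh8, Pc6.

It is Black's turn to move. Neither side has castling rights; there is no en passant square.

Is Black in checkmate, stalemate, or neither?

Black to move; black king on h8.
In check: no.
King squares — g7: attacked by Bh6; h7: attacked by Bf5; g8: attacked by Pf7.
Legal moves for Black: none.
Not in check and no legal moves → stalemate.

stalemate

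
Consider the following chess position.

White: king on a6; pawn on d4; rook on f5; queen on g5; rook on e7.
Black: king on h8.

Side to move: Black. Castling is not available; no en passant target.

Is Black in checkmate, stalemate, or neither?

stalemate

Black to move; black king on h8.
In check: no.
King squares — g7: attacked by Qg5; h7: attacked by Re7; g8: attacked by Qg5.
Legal moves for Black: none.
Not in check and no legal moves → stalemate.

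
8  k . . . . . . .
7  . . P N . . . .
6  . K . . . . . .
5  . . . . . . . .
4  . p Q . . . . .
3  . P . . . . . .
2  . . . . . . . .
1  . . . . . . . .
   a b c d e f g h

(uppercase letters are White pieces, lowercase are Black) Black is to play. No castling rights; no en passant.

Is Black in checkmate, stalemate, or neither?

stalemate

Black to move; black king on a8.
In check: no.
King squares — a7: attacked by Kb6; b7: attacked by Kb6; b8: attacked by Pc7.
Legal moves for Black: none.
Not in check and no legal moves → stalemate.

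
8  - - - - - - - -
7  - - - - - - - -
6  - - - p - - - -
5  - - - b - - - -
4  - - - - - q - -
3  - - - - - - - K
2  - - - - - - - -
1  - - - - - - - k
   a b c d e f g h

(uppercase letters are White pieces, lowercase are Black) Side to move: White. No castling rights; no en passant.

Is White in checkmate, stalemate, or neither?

stalemate

White to move; white king on h3.
In check: no.
King squares — g2: attacked by Kh1; h2: attacked by Kh1; g3: attacked by Qf4; g4: attacked by Qf4; h4: attacked by Qf4.
Legal moves for White: none.
Not in check and no legal moves → stalemate.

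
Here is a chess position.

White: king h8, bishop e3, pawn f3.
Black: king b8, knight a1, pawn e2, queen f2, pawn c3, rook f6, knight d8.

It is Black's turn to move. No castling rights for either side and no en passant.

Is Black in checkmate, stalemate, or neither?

Black to move; black king on b8.
In check: no.
Legal moves for Black include: Nf7+, Nb7, Ne6, Nc6, Kc8, Ka8, Kc7, Kb7, Rf8+, Rf7, Rh6+, Rg6, Re6, Rd6, Rc6, Rb6, Ra6, Rf5, ... (list truncated; more exist).
Black has legal moves and is not in check → neither.

neither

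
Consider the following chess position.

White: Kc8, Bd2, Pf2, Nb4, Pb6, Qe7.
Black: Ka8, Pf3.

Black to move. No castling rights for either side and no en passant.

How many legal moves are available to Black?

0

Black to move; king on a8.
In check: no.
Legal moves: none.
Count: 0.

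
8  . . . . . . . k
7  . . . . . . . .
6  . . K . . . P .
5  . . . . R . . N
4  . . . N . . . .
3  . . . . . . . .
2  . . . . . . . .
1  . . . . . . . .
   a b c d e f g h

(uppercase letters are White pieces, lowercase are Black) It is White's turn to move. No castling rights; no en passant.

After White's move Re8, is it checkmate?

yes

After Re8: black king on h8; in check: yes, from the white rook on e8.
King squares — g7: attacked by Nh5; h7: attacked by Pg6; g8: attacked by Re8.
Black has no legal moves → checkmate.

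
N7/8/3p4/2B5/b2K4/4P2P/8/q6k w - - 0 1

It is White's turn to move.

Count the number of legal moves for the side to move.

White to move; king on d4.
In check: yes, from the black queen on a1.
Legal moves: Kd5, Ke4, Kc4, Kd3.
Count: 4.

4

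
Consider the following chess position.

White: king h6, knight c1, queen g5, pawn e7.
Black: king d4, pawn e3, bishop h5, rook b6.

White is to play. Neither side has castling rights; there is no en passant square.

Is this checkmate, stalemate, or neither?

White to move; white king on h6.
In check: yes, from the black rook on b6.
Legal moves for White: Kh7, Kg7, Kxh5, Qg6, Qf6+.
White is in check but has 5 legal moves → neither.

neither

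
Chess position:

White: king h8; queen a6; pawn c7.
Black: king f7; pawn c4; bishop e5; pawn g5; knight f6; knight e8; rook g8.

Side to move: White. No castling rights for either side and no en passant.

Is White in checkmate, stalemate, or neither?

checkmate

White to move; white king on h8.
In check: yes, from the black rook on g8.
King squares — g7: attacked by Kf7; h7: attacked by Nf6; g8: attacked by Nf6.
Legal moves for White: none.
In check with no legal moves → checkmate.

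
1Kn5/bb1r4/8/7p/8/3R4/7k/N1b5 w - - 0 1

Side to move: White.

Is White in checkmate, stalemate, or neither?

checkmate

White to move; white king on b8.
In check: yes, from the black bishop on a7.
King squares — a7: attacked by Nc8; b7: attacked by Rd7; c7: attacked by Rd7; a8: attacked by Bb7; c8: attacked by Bb7.
Legal moves for White: none.
In check with no legal moves → checkmate.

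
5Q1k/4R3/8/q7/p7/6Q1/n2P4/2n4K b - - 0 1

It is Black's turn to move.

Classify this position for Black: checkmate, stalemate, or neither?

checkmate

Black to move; black king on h8.
In check: yes, from the white queen on f8.
King squares — g7: attacked by Qg3; h7: attacked by Re7; g8: attacked by Qg3.
Legal moves for Black: none.
In check with no legal moves → checkmate.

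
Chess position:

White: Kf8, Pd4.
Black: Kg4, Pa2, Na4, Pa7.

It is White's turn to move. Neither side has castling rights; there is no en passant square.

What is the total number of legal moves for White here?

White to move; king on f8.
In check: no.
Legal moves: Kg8, Ke8, Kg7, Kf7, Ke7, d5.
Count: 6.

6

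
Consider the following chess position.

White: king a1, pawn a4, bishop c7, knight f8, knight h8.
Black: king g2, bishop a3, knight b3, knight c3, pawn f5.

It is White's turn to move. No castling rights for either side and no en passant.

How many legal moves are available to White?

0

White to move; king on a1.
In check: yes, from the black knight on b3.
Legal moves: none.
Count: 0.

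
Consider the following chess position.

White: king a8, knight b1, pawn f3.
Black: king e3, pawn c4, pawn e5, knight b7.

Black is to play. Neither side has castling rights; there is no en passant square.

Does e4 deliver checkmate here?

no

After e4: white king on a8; in check: no.
White is not in check, so this cannot be checkmate.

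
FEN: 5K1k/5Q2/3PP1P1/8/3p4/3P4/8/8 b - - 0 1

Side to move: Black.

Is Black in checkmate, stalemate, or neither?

stalemate

Black to move; black king on h8.
In check: no.
King squares — g7: attacked by Qf7; h7: attacked by Pg6; g8: attacked by Qf7.
Legal moves for Black: none.
Not in check and no legal moves → stalemate.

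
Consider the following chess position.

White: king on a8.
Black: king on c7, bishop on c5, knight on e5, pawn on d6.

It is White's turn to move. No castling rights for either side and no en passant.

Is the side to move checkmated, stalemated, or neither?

stalemate

White to move; white king on a8.
In check: no.
King squares — a7: attacked by Bc5; b7: attacked by Kc7; b8: attacked by Kc7.
Legal moves for White: none.
Not in check and no legal moves → stalemate.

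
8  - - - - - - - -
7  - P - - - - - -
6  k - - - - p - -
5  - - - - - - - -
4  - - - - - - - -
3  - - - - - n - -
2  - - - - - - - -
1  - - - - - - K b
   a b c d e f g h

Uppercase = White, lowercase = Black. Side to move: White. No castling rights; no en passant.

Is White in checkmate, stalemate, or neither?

neither

White to move; white king on g1.
In check: yes, from the black knight on f3.
King squares — f1: available; h1: available; f2: available; g2: attacked by Bh1; h2: attacked by Nf3.
Legal moves for White: Kf2, Kxh1, Kf1.
White is in check but has 3 legal moves → neither.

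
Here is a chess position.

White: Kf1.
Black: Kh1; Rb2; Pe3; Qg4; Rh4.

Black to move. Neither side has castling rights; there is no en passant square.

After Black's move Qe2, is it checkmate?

After Qe2: white king on f1; in check: yes, from the black queen on e2.
King squares — e1: attacked by Qe2; g1: attacked by Kh1; e2: attacked by Rb2; f2: attacked by Qe2; g2: attacked by Kh1.
White has no legal moves → checkmate.

yes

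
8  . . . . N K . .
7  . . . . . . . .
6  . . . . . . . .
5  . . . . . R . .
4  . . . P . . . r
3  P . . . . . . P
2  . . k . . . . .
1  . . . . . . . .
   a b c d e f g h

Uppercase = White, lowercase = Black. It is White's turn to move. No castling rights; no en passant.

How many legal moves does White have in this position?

23

White to move; king on f8.
In check: no.
Legal moves: Kg8, Kg7, Kf7, Ke7, Ng7, Nc7, Nf6, Nd6, Rf7, Rf6, Rh5, Rg5, Re5, Rd5, Rc5+, Rb5, Ra5, Rf4, Rf3, Rf2+, Rf1, d5, a4.
Count: 23.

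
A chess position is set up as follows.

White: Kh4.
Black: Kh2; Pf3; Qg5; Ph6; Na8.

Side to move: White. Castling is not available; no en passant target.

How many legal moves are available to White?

0

White to move; king on h4.
In check: yes, from the black queen on g5.
Legal moves: none.
Count: 0.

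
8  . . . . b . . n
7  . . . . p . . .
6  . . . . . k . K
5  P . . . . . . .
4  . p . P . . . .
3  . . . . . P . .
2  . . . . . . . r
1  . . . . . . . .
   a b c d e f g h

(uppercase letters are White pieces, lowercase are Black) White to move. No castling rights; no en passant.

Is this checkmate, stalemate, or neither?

checkmate

White to move; white king on h6.
In check: yes, from the black rook on h2.
King squares — g5: attacked by Kf6; h5: attacked by Rh2; g6: attacked by Kf6; g7: attacked by Kf6; h7: attacked by Rh2.
Legal moves for White: none.
In check with no legal moves → checkmate.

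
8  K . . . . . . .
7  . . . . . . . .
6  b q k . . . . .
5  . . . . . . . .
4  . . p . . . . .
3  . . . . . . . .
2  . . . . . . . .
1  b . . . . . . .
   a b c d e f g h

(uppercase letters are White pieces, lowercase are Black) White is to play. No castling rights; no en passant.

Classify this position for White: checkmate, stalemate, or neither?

stalemate

White to move; white king on a8.
In check: no.
King squares — a7: attacked by Qb6; b7: attacked by Ba6; b8: attacked by Qb6.
Legal moves for White: none.
Not in check and no legal moves → stalemate.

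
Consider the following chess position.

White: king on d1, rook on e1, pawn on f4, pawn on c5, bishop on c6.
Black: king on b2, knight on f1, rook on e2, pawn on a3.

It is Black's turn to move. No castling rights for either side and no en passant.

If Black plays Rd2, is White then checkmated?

After Rd2: white king on d1; in check: yes, from the black rook on d2.
King squares — c1: attacked by Kb2; e1: own rook; c2: attacked by Kb2; d2: attacked by Nf1; e2: attacked by Rd2.
White has no legal moves → checkmate.

yes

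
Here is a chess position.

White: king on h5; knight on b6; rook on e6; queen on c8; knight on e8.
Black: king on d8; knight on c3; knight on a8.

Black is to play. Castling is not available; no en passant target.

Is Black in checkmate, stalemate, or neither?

checkmate

Black to move; black king on d8.
In check: yes, from the white queen on c8.
King squares — c7: attacked by Qc8; d7: attacked by Nb6; e7: attacked by Re6; c8: attacked by Nb6; e8: attacked by Re6.
Legal moves for Black: none.
In check with no legal moves → checkmate.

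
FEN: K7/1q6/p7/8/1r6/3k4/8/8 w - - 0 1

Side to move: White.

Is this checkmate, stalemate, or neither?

White to move; white king on a8.
In check: yes, from the black queen on b7.
King squares — a7: attacked by Qb7; b7: attacked by Rb4; b8: attacked by Qb7.
Legal moves for White: none.
In check with no legal moves → checkmate.

checkmate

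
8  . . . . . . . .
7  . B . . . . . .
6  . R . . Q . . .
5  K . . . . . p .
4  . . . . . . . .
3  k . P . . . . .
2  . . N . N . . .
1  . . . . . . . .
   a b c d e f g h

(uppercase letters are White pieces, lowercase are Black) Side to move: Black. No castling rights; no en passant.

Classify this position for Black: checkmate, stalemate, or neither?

Black to move; black king on a3.
In check: yes, from the white knight on c2.
King squares — a2: attacked by Qe6; b2: attacked by Rb6; b3: attacked by Rb6; a4: attacked by Ka5; b4: attacked by Nc2.
Legal moves for Black: none.
In check with no legal moves → checkmate.

checkmate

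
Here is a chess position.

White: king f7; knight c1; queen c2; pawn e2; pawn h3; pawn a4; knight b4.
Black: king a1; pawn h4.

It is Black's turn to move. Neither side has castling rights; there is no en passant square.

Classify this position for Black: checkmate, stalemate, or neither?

Black to move; black king on a1.
In check: no.
King squares — b1: attacked by Qc2; a2: attacked by Nc1; b2: attacked by Qc2.
Legal moves for Black: none.
Not in check and no legal moves → stalemate.

stalemate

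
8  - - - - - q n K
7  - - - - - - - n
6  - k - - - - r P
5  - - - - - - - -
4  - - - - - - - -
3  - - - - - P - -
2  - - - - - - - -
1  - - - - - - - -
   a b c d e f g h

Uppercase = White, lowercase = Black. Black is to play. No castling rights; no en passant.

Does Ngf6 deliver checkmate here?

After Ngf6: white king on h8; in check: yes, from the black queen on f8.
King squares — g7: attacked by Rg6; h7: attacked by Nf6; g8: attacked by Nf6.
White has no legal moves → checkmate.

yes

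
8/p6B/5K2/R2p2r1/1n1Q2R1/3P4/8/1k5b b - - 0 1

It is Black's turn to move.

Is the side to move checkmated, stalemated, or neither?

neither

Black to move; black king on b1.
In check: no.
Legal moves for Black: Rg8, Rg7, Rg6+, Rh5, Rf5+, Re5, Rxg4, Nc6, Na6, Nxd3, Nc2, Na2, Be4, Bf3, Bg2, Kc2, Kc1, a6.
Black has 18 legal moves and is not in check → neither.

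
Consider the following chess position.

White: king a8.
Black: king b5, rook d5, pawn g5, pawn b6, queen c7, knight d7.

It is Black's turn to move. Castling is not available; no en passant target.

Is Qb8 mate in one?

After Qb8: white king on a8; in check: yes, from the black queen on b8.
King squares — a7: attacked by Qb8; b7: attacked by Qb8; b8: attacked by Nd7.
White has no legal moves → checkmate.

yes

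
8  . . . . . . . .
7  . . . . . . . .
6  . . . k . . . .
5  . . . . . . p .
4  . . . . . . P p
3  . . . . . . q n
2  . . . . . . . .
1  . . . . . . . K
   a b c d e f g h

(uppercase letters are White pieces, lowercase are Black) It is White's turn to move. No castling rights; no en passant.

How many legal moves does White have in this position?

White to move; king on h1.
In check: no.
Legal moves: none.
Count: 0.

0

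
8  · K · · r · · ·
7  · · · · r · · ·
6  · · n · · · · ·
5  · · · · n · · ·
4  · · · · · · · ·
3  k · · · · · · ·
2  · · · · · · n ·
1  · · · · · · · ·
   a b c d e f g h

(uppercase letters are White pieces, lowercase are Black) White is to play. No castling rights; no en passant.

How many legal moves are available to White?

0

White to move; king on b8.
In check: yes, from the black knight on c6 and the black rook on e8.
Legal moves: none.
Count: 0.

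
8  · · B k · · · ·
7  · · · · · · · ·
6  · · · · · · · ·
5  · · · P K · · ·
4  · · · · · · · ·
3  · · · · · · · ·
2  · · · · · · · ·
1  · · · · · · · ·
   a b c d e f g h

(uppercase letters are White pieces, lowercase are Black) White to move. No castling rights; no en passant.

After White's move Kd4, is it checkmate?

no

After Kd4: black king on d8; in check: no.
Black is not in check, so this cannot be checkmate.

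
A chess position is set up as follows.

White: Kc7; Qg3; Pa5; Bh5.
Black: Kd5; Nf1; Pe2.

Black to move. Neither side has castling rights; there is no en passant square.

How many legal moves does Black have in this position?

Black to move; king on d5.
In check: no.
Legal moves: Ke6, Kc5, Ke4, Kd4, Kc4, Nxg3, Ne3, Nh2, Nd2, e1=Q, e1=R, e1=B, e1=N.
Count: 13.

13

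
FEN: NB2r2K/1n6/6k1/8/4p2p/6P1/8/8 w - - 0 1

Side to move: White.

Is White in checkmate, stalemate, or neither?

White to move; white king on h8.
In check: yes, from the black rook on e8.
King squares — g7: attacked by Kg6; h7: attacked by Kg6; g8: attacked by Re8.
Legal moves for White: none.
In check with no legal moves → checkmate.

checkmate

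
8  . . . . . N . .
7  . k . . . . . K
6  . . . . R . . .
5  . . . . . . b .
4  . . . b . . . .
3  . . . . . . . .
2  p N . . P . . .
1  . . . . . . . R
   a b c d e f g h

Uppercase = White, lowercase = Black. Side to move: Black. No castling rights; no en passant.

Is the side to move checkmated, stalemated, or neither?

Black to move; black king on b7.
In check: no.
Legal moves for Black include: Kc8, Kb8, Ka8, Kc7, Ka7, Bd8, Be7, Bh6, Bgf6, Bh4, Bf4, Bge3, Bd2, Bc1, Bh8, Bg7, Ba7, Bdf6, ... (list truncated; more exist).
Black has legal moves and is not in check → neither.

neither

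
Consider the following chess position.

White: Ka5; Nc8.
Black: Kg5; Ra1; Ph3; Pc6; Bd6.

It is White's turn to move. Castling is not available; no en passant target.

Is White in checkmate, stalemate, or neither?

White to move; white king on a5.
In check: yes, from the black rook on a1.
Legal moves for White: Kb6.
White is in check but has 1 legal move → neither.

neither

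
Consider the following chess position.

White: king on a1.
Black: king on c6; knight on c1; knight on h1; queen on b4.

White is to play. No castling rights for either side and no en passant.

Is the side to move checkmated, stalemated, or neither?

White to move; white king on a1.
In check: no.
King squares — b1: attacked by Qb4; a2: attacked by Nc1; b2: attacked by Qb4.
Legal moves for White: none.
Not in check and no legal moves → stalemate.

stalemate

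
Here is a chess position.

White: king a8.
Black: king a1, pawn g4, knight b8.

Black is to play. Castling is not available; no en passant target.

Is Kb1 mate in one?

After Kb1: white king on a8; in check: no.
White is not in check, so this cannot be checkmate.

no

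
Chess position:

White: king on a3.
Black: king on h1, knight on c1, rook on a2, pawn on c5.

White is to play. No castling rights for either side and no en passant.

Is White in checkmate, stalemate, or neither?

checkmate

White to move; white king on a3.
In check: yes, from the black rook on a2.
King squares — a2: attacked by Nc1; b2: attacked by Ra2; b3: attacked by Nc1; a4: attacked by Ra2; b4: attacked by Pc5.
Legal moves for White: none.
In check with no legal moves → checkmate.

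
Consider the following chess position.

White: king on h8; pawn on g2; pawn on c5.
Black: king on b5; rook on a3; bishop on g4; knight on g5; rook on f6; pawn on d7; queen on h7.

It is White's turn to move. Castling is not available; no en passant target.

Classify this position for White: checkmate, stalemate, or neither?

White to move; white king on h8.
In check: yes, from the black queen on h7.
King squares — g7: attacked by Qh7; h7: attacked by Ng5; g8: attacked by Qh7.
Legal moves for White: none.
In check with no legal moves → checkmate.

checkmate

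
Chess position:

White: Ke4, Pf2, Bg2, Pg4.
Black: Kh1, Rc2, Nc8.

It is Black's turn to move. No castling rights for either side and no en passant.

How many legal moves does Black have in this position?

3

Black to move; king on h1.
In check: yes, from the white bishop on g2.
Legal moves: Kh2, Kxg2, Kg1.
Count: 3.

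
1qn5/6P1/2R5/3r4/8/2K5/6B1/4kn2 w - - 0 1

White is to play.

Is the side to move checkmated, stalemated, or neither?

White to move; white king on c3.
In check: no.
Legal moves for White include: Rxc8, Rc7, Rh6, Rg6, Rf6, Re6+, Rd6, Rb6, Ra6, Rc5, Rc4, Kc4, Kc2, Bxd5, Be4, Bh3, Bf3, Bh1, ... (list truncated; more exist).
White has legal moves and is not in check → neither.

neither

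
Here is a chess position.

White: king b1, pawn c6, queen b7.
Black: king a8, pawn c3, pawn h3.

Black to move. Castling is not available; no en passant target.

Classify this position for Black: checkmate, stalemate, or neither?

Black to move; black king on a8.
In check: yes, from the white queen on b7.
King squares — a7: attacked by Qb7; b7: attacked by Pc6; b8: attacked by Qb7.
Legal moves for Black: none.
In check with no legal moves → checkmate.

checkmate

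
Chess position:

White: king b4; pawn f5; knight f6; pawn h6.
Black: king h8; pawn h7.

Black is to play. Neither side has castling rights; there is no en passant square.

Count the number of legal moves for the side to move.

0

Black to move; king on h8.
In check: no.
Legal moves: none.
Count: 0.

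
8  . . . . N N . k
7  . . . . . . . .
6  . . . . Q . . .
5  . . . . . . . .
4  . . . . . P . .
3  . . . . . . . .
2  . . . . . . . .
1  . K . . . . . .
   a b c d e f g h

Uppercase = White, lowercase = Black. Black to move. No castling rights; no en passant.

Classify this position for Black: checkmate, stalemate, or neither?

Black to move; black king on h8.
In check: no.
King squares — g7: attacked by Ne8; h7: attacked by Nf8; g8: attacked by Qe6.
Legal moves for Black: none.
Not in check and no legal moves → stalemate.

stalemate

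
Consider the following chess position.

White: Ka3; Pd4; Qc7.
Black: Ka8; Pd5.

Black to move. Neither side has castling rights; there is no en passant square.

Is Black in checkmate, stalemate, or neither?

Black to move; black king on a8.
In check: no.
King squares — a7: attacked by Qc7; b7: attacked by Qc7; b8: attacked by Qc7.
Legal moves for Black: none.
Not in check and no legal moves → stalemate.

stalemate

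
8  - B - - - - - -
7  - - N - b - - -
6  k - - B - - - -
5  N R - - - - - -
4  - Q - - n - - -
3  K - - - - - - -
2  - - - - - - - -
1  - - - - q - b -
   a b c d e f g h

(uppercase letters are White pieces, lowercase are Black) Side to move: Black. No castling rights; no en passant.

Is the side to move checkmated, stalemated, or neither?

Black to move; black king on a6.
In check: yes, from the white knight on c7.
King squares — a5: attacked by Qb4; b5: attacked by Qb4; b6: attacked by Rb5; a7: attacked by Bb8; b7: attacked by Na5.
Legal moves for Black: none.
In check with no legal moves → checkmate.

checkmate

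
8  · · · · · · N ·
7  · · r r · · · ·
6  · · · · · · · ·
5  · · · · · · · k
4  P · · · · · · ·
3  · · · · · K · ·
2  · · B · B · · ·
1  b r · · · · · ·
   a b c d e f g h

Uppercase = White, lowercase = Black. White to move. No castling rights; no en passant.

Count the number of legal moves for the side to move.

24

White to move; king on f3.
In check: no.
Legal moves: Ne7, Nh6, Nf6+, Kf4+, Ke4+, Kg3+, Ke3+, Kg2+, Kf2+, Ba6, Bb5, Bc4, Bed3, Bf1, Bed1, Bh7, Bg6+, Bf5, Be4, Bcd3, Bb3, Bcd1, Bxb1, a5.
Count: 24.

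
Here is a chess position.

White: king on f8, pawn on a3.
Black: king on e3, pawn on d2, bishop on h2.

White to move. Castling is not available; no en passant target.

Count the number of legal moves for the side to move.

White to move; king on f8.
In check: no.
Legal moves: Kg8, Ke8, Kg7, Kf7, Ke7, a4.
Count: 6.

6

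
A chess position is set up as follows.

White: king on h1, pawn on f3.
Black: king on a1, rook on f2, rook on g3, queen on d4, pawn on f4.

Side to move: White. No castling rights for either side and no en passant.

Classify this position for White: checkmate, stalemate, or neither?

White to move; white king on h1.
In check: no.
King squares — g1: attacked by Rg3; g2: attacked by Rf2; h2: attacked by Rf2.
Legal moves for White: none.
Not in check and no legal moves → stalemate.

stalemate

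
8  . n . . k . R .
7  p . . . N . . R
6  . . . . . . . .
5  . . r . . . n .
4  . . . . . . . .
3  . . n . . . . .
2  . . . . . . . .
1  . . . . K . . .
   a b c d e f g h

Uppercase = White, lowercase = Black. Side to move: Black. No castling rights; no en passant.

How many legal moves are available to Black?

Black to move; king on e8.
In check: yes, from the white rook on g8.
Legal moves: Kd7.
Count: 1.

1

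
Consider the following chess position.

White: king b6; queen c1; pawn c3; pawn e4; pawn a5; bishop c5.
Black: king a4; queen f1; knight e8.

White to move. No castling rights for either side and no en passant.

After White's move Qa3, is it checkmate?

After Qa3: black king on a4; in check: yes, from the white queen on a3.
King squares — a3: attacked by Bc5; b3: attacked by Qa3; b4: attacked by Qa3; a5: attacked by Qa3; b5: attacked by Kb6.
Black has no legal moves → checkmate.

yes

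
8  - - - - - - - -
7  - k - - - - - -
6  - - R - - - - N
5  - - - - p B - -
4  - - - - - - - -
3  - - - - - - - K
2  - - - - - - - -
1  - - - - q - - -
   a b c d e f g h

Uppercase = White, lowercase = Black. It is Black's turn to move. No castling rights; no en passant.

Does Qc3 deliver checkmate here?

no

After Qc3: white king on h3; in check: yes, from the black queen on c3.
White has 6 legal replies: Kh4, Kg4, Kh2, Kg2, Rxc3, Bd3.
In check but a legal move exists → not checkmate.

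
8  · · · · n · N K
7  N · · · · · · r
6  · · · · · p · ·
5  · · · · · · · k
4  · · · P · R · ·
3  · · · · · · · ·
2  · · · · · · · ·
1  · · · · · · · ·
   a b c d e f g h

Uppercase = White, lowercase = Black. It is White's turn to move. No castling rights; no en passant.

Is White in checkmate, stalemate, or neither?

White to move; white king on h8.
In check: yes, from the black rook on h7.
King squares — g7: attacked by Rh7; h7: available; g8: own knight.
Legal moves for White: Kxh7.
White is in check but has 1 legal move → neither.

neither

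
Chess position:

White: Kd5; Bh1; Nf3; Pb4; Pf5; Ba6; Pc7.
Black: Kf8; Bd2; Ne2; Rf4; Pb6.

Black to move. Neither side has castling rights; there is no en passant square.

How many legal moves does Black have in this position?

24

Black to move; king on f8.
In check: no.
Legal moves: Kg8, Ke8, Kg7, Kf7, Ke7, Rxf5+, Rh4, Rg4, Re4, Rd4+, Rc4, Rxb4, Rxf3, Nd4, Ng3, Nc3+, Ng1, Nc1, Bxb4, Be3, Bc3, Be1, Bc1, b5.
Count: 24.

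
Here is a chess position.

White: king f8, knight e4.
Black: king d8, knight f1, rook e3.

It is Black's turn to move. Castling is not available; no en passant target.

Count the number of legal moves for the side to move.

16

Black to move; king on d8.
In check: no.
Legal moves: Kc8, Kd7, Kc7, Rxe4, Rh3, Rg3, Rf3+, Rd3, Rc3, Rb3, Ra3, Re2, Re1, Ng3, Nh2, Nd2.
Count: 16.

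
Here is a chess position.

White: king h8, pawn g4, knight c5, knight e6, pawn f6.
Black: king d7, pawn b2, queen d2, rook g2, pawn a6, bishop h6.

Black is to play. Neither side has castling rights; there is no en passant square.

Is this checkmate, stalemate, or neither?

neither

Black to move; black king on d7.
In check: yes, from the white knight on c5.
King squares — c6: available; d6: available; e6: attacked by Nc5; c7: attacked by Ne6; e7: attacked by Pf6; c8: available; d8: attacked by Ne6; e8: available.
Legal moves for Black: Ke8, Kc8, Kd6, Kc6.
Black is in check but has 4 legal moves → neither.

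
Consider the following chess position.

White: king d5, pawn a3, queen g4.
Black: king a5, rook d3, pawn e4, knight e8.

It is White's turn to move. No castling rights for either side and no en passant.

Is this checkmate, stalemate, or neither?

White to move; white king on d5.
In check: yes, from the black rook on d3.
Legal moves for White: Ke6, Kc6, Ke5, Kc5, Kxe4, Kc4.
White is in check but has 6 legal moves → neither.

neither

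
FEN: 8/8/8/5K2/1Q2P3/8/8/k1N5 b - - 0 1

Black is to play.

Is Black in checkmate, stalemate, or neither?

stalemate

Black to move; black king on a1.
In check: no.
King squares — b1: attacked by Qb4; a2: attacked by Nc1; b2: attacked by Qb4.
Legal moves for Black: none.
Not in check and no legal moves → stalemate.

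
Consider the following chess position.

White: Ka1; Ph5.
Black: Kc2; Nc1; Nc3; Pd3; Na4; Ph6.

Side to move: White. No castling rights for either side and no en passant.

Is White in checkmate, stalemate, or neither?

stalemate

White to move; white king on a1.
In check: no.
King squares — b1: attacked by Kc2; a2: attacked by Nc1; b2: attacked by Kc2.
Legal moves for White: none.
Not in check and no legal moves → stalemate.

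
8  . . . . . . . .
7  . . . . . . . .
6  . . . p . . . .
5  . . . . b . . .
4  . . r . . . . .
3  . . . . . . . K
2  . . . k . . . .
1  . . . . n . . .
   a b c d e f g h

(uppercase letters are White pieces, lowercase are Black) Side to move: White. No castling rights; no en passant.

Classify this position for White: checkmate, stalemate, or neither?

White to move; white king on h3.
In check: no.
King squares — g2: attacked by Ne1; h2: attacked by Be5; g3: attacked by Be5; g4: attacked by Rc4; h4: attacked by Rc4.
Legal moves for White: none.
Not in check and no legal moves → stalemate.

stalemate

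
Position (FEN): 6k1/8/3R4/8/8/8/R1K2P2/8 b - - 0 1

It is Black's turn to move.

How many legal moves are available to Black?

5

Black to move; king on g8.
In check: no.
Legal moves: Kh8, Kf8, Kh7, Kg7, Kf7.
Count: 5.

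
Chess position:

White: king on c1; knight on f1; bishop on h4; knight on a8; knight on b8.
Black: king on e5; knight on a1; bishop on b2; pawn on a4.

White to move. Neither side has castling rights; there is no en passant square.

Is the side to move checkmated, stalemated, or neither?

White to move; white king on c1.
In check: yes, from the black bishop on b2.
Legal moves for White: Kd2, Kxb2, Kd1, Kb1.
White is in check but has 4 legal moves → neither.

neither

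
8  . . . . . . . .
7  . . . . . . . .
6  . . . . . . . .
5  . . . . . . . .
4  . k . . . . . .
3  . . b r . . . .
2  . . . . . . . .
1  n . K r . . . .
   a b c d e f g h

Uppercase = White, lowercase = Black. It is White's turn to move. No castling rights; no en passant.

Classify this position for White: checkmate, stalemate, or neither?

checkmate

White to move; white king on c1.
In check: yes, from the black rook on d1.
King squares — b1: attacked by Rd1; d1: attacked by Rd3; b2: attacked by Bc3; c2: attacked by Na1; d2: attacked by Rd1.
Legal moves for White: none.
In check with no legal moves → checkmate.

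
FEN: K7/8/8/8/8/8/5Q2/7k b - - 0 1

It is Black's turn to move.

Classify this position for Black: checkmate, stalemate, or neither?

Black to move; black king on h1.
In check: no.
King squares — g1: attacked by Qf2; g2: attacked by Qf2; h2: attacked by Qf2.
Legal moves for Black: none.
Not in check and no legal moves → stalemate.

stalemate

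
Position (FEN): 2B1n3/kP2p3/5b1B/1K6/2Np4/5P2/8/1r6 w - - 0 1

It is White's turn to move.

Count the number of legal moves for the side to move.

White to move; king on b5.
In check: yes, from the black rook on b1.
Legal moves: Kc6, Kc5, Ka5, Ka4, Nb2.
Count: 5.

5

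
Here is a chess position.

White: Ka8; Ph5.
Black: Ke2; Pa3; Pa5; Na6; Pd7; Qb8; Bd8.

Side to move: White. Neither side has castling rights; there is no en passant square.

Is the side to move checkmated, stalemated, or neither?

checkmate

White to move; white king on a8.
In check: yes, from the black queen on b8.
King squares — a7: attacked by Qb8; b7: attacked by Qb8; b8: attacked by Na6.
Legal moves for White: none.
In check with no legal moves → checkmate.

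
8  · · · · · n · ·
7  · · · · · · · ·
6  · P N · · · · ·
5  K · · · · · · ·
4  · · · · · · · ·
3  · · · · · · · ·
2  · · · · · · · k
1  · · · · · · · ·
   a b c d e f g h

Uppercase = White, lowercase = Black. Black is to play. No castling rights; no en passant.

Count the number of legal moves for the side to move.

Black to move; king on h2.
In check: no.
Legal moves: Nh7, Nd7, Ng6, Ne6, Kh3, Kg3, Kg2, Kh1, Kg1.
Count: 9.

9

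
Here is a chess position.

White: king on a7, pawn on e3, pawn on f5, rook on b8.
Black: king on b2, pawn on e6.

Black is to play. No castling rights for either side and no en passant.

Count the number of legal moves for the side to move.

Black to move; king on b2.
In check: yes, from the white rook on b8.
Legal moves: Kc3, Ka3, Kc2, Ka2, Kc1, Ka1.
Count: 6.

6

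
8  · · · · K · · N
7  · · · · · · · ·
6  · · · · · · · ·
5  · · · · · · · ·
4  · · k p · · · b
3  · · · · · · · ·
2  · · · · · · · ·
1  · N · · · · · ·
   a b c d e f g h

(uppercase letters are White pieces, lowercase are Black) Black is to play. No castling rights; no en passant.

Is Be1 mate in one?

no

After Be1: white king on e8; in check: no.
White is not in check, so this cannot be checkmate.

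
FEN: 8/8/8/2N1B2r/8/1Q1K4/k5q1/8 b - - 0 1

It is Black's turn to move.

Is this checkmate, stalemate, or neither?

checkmate

Black to move; black king on a2.
In check: yes, from the white queen on b3.
King squares — a1: attacked by Be5; b1: attacked by Qb3; b2: attacked by Qb3; a3: attacked by Qb3; b3: attacked by Nc5.
Legal moves for Black: none.
In check with no legal moves → checkmate.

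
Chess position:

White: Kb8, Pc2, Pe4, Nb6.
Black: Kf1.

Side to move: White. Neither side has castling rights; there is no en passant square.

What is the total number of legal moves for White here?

14

White to move; king on b8.
In check: no.
Legal moves: Kc8, Ka8, Kc7, Kb7, Ka7, Nc8, Na8, Nd7, Nd5, Nc4, Na4, e5, c3, c4.
Count: 14.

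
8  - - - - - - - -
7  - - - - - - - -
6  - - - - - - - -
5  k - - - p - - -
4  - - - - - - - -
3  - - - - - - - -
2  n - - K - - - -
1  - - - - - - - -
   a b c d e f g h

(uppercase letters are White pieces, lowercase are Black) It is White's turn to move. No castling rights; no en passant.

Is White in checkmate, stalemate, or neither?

White to move; white king on d2.
In check: no.
Legal moves for White: Ke3, Kd3, Ke2, Kc2, Ke1, Kd1.
White has 6 legal moves and is not in check → neither.

neither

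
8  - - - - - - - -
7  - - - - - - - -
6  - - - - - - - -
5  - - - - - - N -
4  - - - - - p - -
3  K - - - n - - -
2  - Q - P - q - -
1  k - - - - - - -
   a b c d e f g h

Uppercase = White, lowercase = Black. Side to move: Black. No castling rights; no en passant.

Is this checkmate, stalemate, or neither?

Black to move; black king on a1.
In check: yes, from the white queen on b2.
King squares — b1: attacked by Qb2; a2: attacked by Qb2; b2: attacked by Ka3.
Legal moves for Black: none.
In check with no legal moves → checkmate.

checkmate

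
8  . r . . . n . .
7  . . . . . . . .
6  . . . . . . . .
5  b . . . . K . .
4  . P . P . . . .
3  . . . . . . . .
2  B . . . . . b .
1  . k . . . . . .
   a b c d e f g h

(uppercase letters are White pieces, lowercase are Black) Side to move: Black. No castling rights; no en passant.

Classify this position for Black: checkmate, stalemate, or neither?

Black to move; black king on b1.
In check: yes, from the white bishop on a2.
King squares — a1: available; c1: available; a2: available; b2: available; c2: available.
Legal moves for Black: Kc2, Kb2, Kxa2, Kc1, Ka1.
Black is in check but has 5 legal moves → neither.

neither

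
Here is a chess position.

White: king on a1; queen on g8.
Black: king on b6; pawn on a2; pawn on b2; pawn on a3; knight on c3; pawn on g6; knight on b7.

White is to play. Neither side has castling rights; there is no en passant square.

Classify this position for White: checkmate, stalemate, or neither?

checkmate

White to move; white king on a1.
In check: yes, from the black pawn on b2.
King squares — b1: attacked by Pa2; a2: attacked by Nc3; b2: attacked by Pa3.
Legal moves for White: none.
In check with no legal moves → checkmate.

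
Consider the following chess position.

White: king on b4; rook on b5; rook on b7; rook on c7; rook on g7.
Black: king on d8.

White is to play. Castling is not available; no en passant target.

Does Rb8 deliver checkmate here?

After Rb8: black king on d8; in check: yes, from the white rook on b8.
King squares — c7: attacked by Rg7; d7: attacked by Rc7; e7: attacked by Rc7; c8: attacked by Rc7; e8: attacked by Rb8.
Black has no legal moves → checkmate.

yes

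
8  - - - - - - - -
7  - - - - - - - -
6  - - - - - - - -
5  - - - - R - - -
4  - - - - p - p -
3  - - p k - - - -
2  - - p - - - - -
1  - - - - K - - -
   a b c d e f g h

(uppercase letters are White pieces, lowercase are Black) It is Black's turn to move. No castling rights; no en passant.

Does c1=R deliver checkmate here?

After c1=R: white king on e1; in check: yes, from the black rook on c1.
White has 1 legal reply: Kf2.
In check but a legal move exists → not checkmate.

no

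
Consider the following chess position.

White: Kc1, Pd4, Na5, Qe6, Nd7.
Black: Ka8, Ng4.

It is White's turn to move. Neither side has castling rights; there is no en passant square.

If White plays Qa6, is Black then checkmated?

After Qa6: black king on a8; in check: yes, from the white queen on a6.
King squares — a7: attacked by Qa6; b7: attacked by Na5; b8: attacked by Nd7.
Black has no legal moves → checkmate.

yes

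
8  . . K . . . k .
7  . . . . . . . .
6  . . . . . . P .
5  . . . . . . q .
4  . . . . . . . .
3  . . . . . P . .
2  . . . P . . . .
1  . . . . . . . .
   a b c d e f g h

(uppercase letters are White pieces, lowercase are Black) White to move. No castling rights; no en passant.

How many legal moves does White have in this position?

White to move; king on c8.
In check: no.
Legal moves: Kb8, Kd7, Kc7, Kb7, g7, f4, d3, d4.
Count: 8.

8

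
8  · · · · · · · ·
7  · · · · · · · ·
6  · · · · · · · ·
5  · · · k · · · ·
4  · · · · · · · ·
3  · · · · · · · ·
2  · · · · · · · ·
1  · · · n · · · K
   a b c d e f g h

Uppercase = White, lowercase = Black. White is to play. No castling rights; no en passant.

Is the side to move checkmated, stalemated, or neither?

White to move; white king on h1.
In check: no.
Legal moves for White: Kh2, Kg2, Kg1.
White has 3 legal moves and is not in check → neither.

neither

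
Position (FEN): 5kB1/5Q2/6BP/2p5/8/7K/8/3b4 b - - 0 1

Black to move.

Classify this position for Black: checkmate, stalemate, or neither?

Black to move; black king on f8.
In check: yes, from the white queen on f7.
King squares — e7: attacked by Qf7; f7: attacked by Bg6; g7: attacked by Ph6; e8: attacked by Qf7; g8: attacked by Qf7.
Legal moves for Black: none.
In check with no legal moves → checkmate.

checkmate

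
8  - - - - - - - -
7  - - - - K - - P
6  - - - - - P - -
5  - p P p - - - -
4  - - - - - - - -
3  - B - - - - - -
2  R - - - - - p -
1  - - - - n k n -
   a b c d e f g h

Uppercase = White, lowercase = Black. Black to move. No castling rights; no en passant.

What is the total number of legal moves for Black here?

8

Black to move; king on f1.
In check: no.
Legal moves: Nh3, Ngf3, Ne2, Nef3, Nd3, Nc2, d4, b4.
Count: 8.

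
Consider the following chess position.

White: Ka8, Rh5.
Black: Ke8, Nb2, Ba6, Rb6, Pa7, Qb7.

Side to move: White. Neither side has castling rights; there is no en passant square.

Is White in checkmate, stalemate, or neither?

checkmate

White to move; white king on a8.
In check: yes, from the black queen on b7.
King squares — a7: attacked by Qb7; b7: attacked by Ba6; b8: attacked by Qb7.
Legal moves for White: none.
In check with no legal moves → checkmate.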